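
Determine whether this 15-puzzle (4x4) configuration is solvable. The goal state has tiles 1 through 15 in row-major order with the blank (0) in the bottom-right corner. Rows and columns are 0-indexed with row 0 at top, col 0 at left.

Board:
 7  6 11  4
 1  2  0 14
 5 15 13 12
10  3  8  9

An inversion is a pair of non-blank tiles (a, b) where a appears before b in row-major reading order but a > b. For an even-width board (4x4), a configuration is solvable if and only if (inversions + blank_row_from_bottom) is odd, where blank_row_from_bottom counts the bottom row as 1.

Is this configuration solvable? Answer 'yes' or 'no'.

Inversions: 48
Blank is in row 1 (0-indexed from top), which is row 3 counting from the bottom (bottom = 1).
48 + 3 = 51, which is odd, so the puzzle is solvable.

Answer: yes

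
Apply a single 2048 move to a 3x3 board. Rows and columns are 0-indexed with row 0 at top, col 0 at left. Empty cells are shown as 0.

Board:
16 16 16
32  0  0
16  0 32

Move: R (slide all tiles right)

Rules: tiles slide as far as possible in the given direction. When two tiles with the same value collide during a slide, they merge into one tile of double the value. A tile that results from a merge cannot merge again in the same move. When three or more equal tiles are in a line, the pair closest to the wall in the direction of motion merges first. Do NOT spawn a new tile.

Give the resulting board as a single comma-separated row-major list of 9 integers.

Answer: 0, 16, 32, 0, 0, 32, 0, 16, 32

Derivation:
Slide right:
row 0: [16, 16, 16] -> [0, 16, 32]
row 1: [32, 0, 0] -> [0, 0, 32]
row 2: [16, 0, 32] -> [0, 16, 32]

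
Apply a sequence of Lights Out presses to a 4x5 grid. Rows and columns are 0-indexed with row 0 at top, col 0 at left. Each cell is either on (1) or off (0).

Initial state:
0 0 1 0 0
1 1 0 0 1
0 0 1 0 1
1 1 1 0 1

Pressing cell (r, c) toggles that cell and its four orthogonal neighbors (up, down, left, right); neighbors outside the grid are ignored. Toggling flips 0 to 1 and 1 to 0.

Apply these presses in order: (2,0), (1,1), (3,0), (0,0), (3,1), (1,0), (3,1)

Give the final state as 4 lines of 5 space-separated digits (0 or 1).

Answer: 0 0 1 0 0
1 1 1 0 1
1 0 1 0 1
1 0 1 0 1

Derivation:
After press 1 at (2,0):
0 0 1 0 0
0 1 0 0 1
1 1 1 0 1
0 1 1 0 1

After press 2 at (1,1):
0 1 1 0 0
1 0 1 0 1
1 0 1 0 1
0 1 1 0 1

After press 3 at (3,0):
0 1 1 0 0
1 0 1 0 1
0 0 1 0 1
1 0 1 0 1

After press 4 at (0,0):
1 0 1 0 0
0 0 1 0 1
0 0 1 0 1
1 0 1 0 1

After press 5 at (3,1):
1 0 1 0 0
0 0 1 0 1
0 1 1 0 1
0 1 0 0 1

After press 6 at (1,0):
0 0 1 0 0
1 1 1 0 1
1 1 1 0 1
0 1 0 0 1

After press 7 at (3,1):
0 0 1 0 0
1 1 1 0 1
1 0 1 0 1
1 0 1 0 1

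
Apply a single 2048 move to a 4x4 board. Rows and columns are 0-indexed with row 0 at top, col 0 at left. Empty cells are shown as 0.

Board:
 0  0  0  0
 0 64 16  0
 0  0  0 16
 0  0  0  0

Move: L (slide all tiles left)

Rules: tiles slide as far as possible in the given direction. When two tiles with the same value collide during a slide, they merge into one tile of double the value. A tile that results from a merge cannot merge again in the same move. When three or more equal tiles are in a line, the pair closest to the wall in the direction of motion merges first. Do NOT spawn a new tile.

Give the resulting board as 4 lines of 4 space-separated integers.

Answer:  0  0  0  0
64 16  0  0
16  0  0  0
 0  0  0  0

Derivation:
Slide left:
row 0: [0, 0, 0, 0] -> [0, 0, 0, 0]
row 1: [0, 64, 16, 0] -> [64, 16, 0, 0]
row 2: [0, 0, 0, 16] -> [16, 0, 0, 0]
row 3: [0, 0, 0, 0] -> [0, 0, 0, 0]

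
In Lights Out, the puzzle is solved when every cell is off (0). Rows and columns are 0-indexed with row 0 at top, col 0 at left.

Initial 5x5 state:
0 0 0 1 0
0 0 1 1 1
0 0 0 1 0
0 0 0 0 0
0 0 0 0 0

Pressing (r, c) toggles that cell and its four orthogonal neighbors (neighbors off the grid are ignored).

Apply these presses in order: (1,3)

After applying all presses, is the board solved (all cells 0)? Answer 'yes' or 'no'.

After press 1 at (1,3):
0 0 0 0 0
0 0 0 0 0
0 0 0 0 0
0 0 0 0 0
0 0 0 0 0

Lights still on: 0

Answer: yes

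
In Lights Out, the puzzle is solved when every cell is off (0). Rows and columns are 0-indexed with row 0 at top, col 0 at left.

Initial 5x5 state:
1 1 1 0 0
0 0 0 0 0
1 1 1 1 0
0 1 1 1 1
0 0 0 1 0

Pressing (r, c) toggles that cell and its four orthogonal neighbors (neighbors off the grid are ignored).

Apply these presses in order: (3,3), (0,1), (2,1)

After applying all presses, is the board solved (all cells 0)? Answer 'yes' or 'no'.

After press 1 at (3,3):
1 1 1 0 0
0 0 0 0 0
1 1 1 0 0
0 1 0 0 0
0 0 0 0 0

After press 2 at (0,1):
0 0 0 0 0
0 1 0 0 0
1 1 1 0 0
0 1 0 0 0
0 0 0 0 0

After press 3 at (2,1):
0 0 0 0 0
0 0 0 0 0
0 0 0 0 0
0 0 0 0 0
0 0 0 0 0

Lights still on: 0

Answer: yes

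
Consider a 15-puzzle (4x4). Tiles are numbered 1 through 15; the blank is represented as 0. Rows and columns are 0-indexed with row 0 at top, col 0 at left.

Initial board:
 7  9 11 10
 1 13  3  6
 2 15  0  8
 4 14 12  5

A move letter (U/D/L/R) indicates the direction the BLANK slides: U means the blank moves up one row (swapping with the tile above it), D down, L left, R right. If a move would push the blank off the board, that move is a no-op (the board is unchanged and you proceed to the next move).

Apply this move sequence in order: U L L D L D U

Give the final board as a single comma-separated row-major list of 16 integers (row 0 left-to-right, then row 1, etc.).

Answer: 7, 9, 11, 10, 2, 1, 13, 6, 0, 15, 3, 8, 4, 14, 12, 5

Derivation:
After move 1 (U):
 7  9 11 10
 1 13  0  6
 2 15  3  8
 4 14 12  5

After move 2 (L):
 7  9 11 10
 1  0 13  6
 2 15  3  8
 4 14 12  5

After move 3 (L):
 7  9 11 10
 0  1 13  6
 2 15  3  8
 4 14 12  5

After move 4 (D):
 7  9 11 10
 2  1 13  6
 0 15  3  8
 4 14 12  5

After move 5 (L):
 7  9 11 10
 2  1 13  6
 0 15  3  8
 4 14 12  5

After move 6 (D):
 7  9 11 10
 2  1 13  6
 4 15  3  8
 0 14 12  5

After move 7 (U):
 7  9 11 10
 2  1 13  6
 0 15  3  8
 4 14 12  5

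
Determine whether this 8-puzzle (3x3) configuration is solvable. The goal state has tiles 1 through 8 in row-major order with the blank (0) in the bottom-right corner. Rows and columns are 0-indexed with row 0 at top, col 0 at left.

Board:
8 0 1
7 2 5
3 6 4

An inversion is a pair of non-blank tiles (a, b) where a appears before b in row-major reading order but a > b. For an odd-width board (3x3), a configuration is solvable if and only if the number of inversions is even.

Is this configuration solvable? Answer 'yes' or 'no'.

Answer: no

Derivation:
Inversions (pairs i<j in row-major order where tile[i] > tile[j] > 0): 15
15 is odd, so the puzzle is not solvable.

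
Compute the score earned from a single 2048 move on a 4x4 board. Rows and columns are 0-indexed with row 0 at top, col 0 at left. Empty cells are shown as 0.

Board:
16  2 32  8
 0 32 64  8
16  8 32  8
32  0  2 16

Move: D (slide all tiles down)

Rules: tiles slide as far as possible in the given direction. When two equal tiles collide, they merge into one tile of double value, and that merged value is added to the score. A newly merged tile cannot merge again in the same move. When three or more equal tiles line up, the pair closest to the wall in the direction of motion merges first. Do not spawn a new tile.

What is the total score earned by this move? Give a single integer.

Answer: 48

Derivation:
Slide down:
col 0: [16, 0, 16, 32] -> [0, 0, 32, 32]  score +32 (running 32)
col 1: [2, 32, 8, 0] -> [0, 2, 32, 8]  score +0 (running 32)
col 2: [32, 64, 32, 2] -> [32, 64, 32, 2]  score +0 (running 32)
col 3: [8, 8, 8, 16] -> [0, 8, 16, 16]  score +16 (running 48)
Board after move:
 0  0 32  0
 0  2 64  8
32 32 32 16
32  8  2 16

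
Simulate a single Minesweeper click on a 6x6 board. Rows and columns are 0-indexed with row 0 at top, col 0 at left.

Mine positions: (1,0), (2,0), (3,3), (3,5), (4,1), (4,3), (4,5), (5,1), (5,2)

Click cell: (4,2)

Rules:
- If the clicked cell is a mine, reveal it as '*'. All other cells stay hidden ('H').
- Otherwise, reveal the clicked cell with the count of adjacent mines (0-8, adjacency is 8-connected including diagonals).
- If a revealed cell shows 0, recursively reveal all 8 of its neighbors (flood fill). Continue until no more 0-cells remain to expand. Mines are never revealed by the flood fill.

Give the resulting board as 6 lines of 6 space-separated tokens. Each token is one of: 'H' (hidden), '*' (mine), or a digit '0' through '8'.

H H H H H H
H H H H H H
H H H H H H
H H H H H H
H H 5 H H H
H H H H H H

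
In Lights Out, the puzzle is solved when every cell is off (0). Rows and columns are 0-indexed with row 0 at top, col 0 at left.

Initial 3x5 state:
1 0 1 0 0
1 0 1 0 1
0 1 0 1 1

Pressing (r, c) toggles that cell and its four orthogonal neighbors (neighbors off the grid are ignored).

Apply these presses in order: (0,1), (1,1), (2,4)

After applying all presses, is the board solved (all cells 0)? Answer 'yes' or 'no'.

Answer: yes

Derivation:
After press 1 at (0,1):
0 1 0 0 0
1 1 1 0 1
0 1 0 1 1

After press 2 at (1,1):
0 0 0 0 0
0 0 0 0 1
0 0 0 1 1

After press 3 at (2,4):
0 0 0 0 0
0 0 0 0 0
0 0 0 0 0

Lights still on: 0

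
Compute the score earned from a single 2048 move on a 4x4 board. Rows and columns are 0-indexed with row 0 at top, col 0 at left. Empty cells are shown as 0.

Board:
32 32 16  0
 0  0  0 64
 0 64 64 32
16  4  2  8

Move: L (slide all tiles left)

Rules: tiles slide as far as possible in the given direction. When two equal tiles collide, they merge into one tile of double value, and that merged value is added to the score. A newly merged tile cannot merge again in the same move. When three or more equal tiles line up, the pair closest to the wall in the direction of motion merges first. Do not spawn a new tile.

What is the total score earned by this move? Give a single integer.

Slide left:
row 0: [32, 32, 16, 0] -> [64, 16, 0, 0]  score +64 (running 64)
row 1: [0, 0, 0, 64] -> [64, 0, 0, 0]  score +0 (running 64)
row 2: [0, 64, 64, 32] -> [128, 32, 0, 0]  score +128 (running 192)
row 3: [16, 4, 2, 8] -> [16, 4, 2, 8]  score +0 (running 192)
Board after move:
 64  16   0   0
 64   0   0   0
128  32   0   0
 16   4   2   8

Answer: 192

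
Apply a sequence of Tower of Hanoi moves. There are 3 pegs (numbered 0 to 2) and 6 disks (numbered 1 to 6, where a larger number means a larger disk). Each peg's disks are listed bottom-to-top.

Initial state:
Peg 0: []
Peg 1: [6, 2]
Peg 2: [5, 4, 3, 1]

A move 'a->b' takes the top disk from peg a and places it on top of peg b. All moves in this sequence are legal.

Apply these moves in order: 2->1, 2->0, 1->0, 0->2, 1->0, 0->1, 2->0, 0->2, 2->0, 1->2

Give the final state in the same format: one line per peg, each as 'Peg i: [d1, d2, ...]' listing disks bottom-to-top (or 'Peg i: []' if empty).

Answer: Peg 0: [3, 1]
Peg 1: [6]
Peg 2: [5, 4, 2]

Derivation:
After move 1 (2->1):
Peg 0: []
Peg 1: [6, 2, 1]
Peg 2: [5, 4, 3]

After move 2 (2->0):
Peg 0: [3]
Peg 1: [6, 2, 1]
Peg 2: [5, 4]

After move 3 (1->0):
Peg 0: [3, 1]
Peg 1: [6, 2]
Peg 2: [5, 4]

After move 4 (0->2):
Peg 0: [3]
Peg 1: [6, 2]
Peg 2: [5, 4, 1]

After move 5 (1->0):
Peg 0: [3, 2]
Peg 1: [6]
Peg 2: [5, 4, 1]

After move 6 (0->1):
Peg 0: [3]
Peg 1: [6, 2]
Peg 2: [5, 4, 1]

After move 7 (2->0):
Peg 0: [3, 1]
Peg 1: [6, 2]
Peg 2: [5, 4]

After move 8 (0->2):
Peg 0: [3]
Peg 1: [6, 2]
Peg 2: [5, 4, 1]

After move 9 (2->0):
Peg 0: [3, 1]
Peg 1: [6, 2]
Peg 2: [5, 4]

After move 10 (1->2):
Peg 0: [3, 1]
Peg 1: [6]
Peg 2: [5, 4, 2]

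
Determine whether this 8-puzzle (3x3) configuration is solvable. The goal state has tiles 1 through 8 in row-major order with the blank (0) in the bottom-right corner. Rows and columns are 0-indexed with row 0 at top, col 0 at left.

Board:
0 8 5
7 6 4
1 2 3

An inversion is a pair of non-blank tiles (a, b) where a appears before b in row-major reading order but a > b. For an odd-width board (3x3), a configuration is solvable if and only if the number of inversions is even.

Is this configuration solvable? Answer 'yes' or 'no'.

Inversions (pairs i<j in row-major order where tile[i] > tile[j] > 0): 23
23 is odd, so the puzzle is not solvable.

Answer: no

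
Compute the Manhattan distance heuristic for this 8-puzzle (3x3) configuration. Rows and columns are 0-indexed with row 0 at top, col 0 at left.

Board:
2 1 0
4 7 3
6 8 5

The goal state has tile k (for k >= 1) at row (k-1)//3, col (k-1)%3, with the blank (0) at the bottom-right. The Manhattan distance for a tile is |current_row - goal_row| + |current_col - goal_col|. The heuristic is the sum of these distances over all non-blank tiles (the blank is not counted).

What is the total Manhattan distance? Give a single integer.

Tile 2: at (0,0), goal (0,1), distance |0-0|+|0-1| = 1
Tile 1: at (0,1), goal (0,0), distance |0-0|+|1-0| = 1
Tile 4: at (1,0), goal (1,0), distance |1-1|+|0-0| = 0
Tile 7: at (1,1), goal (2,0), distance |1-2|+|1-0| = 2
Tile 3: at (1,2), goal (0,2), distance |1-0|+|2-2| = 1
Tile 6: at (2,0), goal (1,2), distance |2-1|+|0-2| = 3
Tile 8: at (2,1), goal (2,1), distance |2-2|+|1-1| = 0
Tile 5: at (2,2), goal (1,1), distance |2-1|+|2-1| = 2
Sum: 1 + 1 + 0 + 2 + 1 + 3 + 0 + 2 = 10

Answer: 10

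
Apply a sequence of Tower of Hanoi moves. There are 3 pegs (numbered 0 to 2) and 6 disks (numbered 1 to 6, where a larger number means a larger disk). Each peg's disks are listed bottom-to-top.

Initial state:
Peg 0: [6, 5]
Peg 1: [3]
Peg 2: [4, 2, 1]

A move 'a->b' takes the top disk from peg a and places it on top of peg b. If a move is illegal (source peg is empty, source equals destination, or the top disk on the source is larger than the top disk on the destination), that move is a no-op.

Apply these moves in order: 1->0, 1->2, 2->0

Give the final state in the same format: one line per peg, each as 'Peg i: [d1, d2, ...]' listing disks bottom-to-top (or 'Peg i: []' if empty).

After move 1 (1->0):
Peg 0: [6, 5, 3]
Peg 1: []
Peg 2: [4, 2, 1]

After move 2 (1->2):
Peg 0: [6, 5, 3]
Peg 1: []
Peg 2: [4, 2, 1]

After move 3 (2->0):
Peg 0: [6, 5, 3, 1]
Peg 1: []
Peg 2: [4, 2]

Answer: Peg 0: [6, 5, 3, 1]
Peg 1: []
Peg 2: [4, 2]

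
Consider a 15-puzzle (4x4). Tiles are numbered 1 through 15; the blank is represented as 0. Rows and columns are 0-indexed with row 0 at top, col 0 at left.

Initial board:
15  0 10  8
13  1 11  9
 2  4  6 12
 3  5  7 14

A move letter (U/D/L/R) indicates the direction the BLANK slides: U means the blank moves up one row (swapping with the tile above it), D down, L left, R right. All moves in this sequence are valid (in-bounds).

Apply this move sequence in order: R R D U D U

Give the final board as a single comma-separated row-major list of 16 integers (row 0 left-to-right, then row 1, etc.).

Answer: 15, 10, 8, 0, 13, 1, 11, 9, 2, 4, 6, 12, 3, 5, 7, 14

Derivation:
After move 1 (R):
15 10  0  8
13  1 11  9
 2  4  6 12
 3  5  7 14

After move 2 (R):
15 10  8  0
13  1 11  9
 2  4  6 12
 3  5  7 14

After move 3 (D):
15 10  8  9
13  1 11  0
 2  4  6 12
 3  5  7 14

After move 4 (U):
15 10  8  0
13  1 11  9
 2  4  6 12
 3  5  7 14

After move 5 (D):
15 10  8  9
13  1 11  0
 2  4  6 12
 3  5  7 14

After move 6 (U):
15 10  8  0
13  1 11  9
 2  4  6 12
 3  5  7 14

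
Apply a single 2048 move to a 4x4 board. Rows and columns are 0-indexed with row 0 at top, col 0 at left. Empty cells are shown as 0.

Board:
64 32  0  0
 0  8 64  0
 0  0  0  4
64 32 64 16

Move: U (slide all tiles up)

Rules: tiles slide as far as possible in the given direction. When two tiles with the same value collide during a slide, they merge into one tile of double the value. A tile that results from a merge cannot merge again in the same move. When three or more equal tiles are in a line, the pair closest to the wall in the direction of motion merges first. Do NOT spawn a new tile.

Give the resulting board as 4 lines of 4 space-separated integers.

Answer: 128  32 128   4
  0   8   0  16
  0  32   0   0
  0   0   0   0

Derivation:
Slide up:
col 0: [64, 0, 0, 64] -> [128, 0, 0, 0]
col 1: [32, 8, 0, 32] -> [32, 8, 32, 0]
col 2: [0, 64, 0, 64] -> [128, 0, 0, 0]
col 3: [0, 0, 4, 16] -> [4, 16, 0, 0]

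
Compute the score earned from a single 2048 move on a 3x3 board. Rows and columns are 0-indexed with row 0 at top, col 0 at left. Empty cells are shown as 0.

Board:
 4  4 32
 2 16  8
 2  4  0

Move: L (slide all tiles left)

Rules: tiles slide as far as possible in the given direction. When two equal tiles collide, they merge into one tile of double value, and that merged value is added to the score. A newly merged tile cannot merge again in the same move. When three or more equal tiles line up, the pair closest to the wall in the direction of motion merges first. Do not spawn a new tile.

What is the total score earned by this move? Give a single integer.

Answer: 8

Derivation:
Slide left:
row 0: [4, 4, 32] -> [8, 32, 0]  score +8 (running 8)
row 1: [2, 16, 8] -> [2, 16, 8]  score +0 (running 8)
row 2: [2, 4, 0] -> [2, 4, 0]  score +0 (running 8)
Board after move:
 8 32  0
 2 16  8
 2  4  0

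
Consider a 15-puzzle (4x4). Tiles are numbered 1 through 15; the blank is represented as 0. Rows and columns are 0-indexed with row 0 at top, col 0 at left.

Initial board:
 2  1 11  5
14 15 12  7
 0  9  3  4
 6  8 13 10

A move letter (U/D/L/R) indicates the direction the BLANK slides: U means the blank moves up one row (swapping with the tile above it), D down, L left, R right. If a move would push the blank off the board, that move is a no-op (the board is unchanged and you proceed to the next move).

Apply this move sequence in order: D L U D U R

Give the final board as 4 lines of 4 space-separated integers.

After move 1 (D):
 2  1 11  5
14 15 12  7
 6  9  3  4
 0  8 13 10

After move 2 (L):
 2  1 11  5
14 15 12  7
 6  9  3  4
 0  8 13 10

After move 3 (U):
 2  1 11  5
14 15 12  7
 0  9  3  4
 6  8 13 10

After move 4 (D):
 2  1 11  5
14 15 12  7
 6  9  3  4
 0  8 13 10

After move 5 (U):
 2  1 11  5
14 15 12  7
 0  9  3  4
 6  8 13 10

After move 6 (R):
 2  1 11  5
14 15 12  7
 9  0  3  4
 6  8 13 10

Answer:  2  1 11  5
14 15 12  7
 9  0  3  4
 6  8 13 10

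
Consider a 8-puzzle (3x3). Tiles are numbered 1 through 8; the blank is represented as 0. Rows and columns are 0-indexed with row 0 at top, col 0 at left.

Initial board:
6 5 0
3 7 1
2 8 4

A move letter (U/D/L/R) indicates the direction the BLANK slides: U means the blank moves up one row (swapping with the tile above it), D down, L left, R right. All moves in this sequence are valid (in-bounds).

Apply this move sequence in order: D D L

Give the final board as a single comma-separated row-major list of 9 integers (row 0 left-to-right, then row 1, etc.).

After move 1 (D):
6 5 1
3 7 0
2 8 4

After move 2 (D):
6 5 1
3 7 4
2 8 0

After move 3 (L):
6 5 1
3 7 4
2 0 8

Answer: 6, 5, 1, 3, 7, 4, 2, 0, 8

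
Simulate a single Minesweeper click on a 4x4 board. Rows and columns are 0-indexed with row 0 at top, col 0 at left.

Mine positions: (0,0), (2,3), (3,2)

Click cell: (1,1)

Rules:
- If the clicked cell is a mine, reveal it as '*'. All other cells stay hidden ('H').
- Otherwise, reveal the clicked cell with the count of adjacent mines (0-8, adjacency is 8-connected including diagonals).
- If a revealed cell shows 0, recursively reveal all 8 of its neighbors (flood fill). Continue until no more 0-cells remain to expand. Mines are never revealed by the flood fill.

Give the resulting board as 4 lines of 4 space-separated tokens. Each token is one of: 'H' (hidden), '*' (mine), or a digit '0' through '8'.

H H H H
H 1 H H
H H H H
H H H H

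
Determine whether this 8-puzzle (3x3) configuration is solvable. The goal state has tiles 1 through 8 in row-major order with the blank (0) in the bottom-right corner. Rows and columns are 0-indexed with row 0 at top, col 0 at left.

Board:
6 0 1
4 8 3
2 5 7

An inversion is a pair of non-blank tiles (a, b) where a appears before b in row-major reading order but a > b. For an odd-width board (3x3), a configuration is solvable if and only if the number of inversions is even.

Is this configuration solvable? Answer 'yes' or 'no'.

Inversions (pairs i<j in row-major order where tile[i] > tile[j] > 0): 12
12 is even, so the puzzle is solvable.

Answer: yes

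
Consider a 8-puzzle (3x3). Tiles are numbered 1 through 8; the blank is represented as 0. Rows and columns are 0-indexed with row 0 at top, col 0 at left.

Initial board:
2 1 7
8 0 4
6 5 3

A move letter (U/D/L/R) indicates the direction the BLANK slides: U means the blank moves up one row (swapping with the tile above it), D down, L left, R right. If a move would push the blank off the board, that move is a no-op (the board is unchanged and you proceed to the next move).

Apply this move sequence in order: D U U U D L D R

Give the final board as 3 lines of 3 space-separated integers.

After move 1 (D):
2 1 7
8 5 4
6 0 3

After move 2 (U):
2 1 7
8 0 4
6 5 3

After move 3 (U):
2 0 7
8 1 4
6 5 3

After move 4 (U):
2 0 7
8 1 4
6 5 3

After move 5 (D):
2 1 7
8 0 4
6 5 3

After move 6 (L):
2 1 7
0 8 4
6 5 3

After move 7 (D):
2 1 7
6 8 4
0 5 3

After move 8 (R):
2 1 7
6 8 4
5 0 3

Answer: 2 1 7
6 8 4
5 0 3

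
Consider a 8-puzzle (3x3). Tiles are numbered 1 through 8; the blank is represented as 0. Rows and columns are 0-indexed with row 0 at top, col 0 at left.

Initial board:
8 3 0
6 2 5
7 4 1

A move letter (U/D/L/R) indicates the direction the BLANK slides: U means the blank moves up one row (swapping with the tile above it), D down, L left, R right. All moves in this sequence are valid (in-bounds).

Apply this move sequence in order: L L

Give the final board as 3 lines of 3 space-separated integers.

After move 1 (L):
8 0 3
6 2 5
7 4 1

After move 2 (L):
0 8 3
6 2 5
7 4 1

Answer: 0 8 3
6 2 5
7 4 1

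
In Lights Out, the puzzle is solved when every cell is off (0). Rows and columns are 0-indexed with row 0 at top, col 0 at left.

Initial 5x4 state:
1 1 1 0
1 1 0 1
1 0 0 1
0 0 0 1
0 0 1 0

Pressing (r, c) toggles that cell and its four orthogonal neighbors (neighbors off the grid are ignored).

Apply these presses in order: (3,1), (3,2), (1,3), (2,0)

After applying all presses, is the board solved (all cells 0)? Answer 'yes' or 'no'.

After press 1 at (3,1):
1 1 1 0
1 1 0 1
1 1 0 1
1 1 1 1
0 1 1 0

After press 2 at (3,2):
1 1 1 0
1 1 0 1
1 1 1 1
1 0 0 0
0 1 0 0

After press 3 at (1,3):
1 1 1 1
1 1 1 0
1 1 1 0
1 0 0 0
0 1 0 0

After press 4 at (2,0):
1 1 1 1
0 1 1 0
0 0 1 0
0 0 0 0
0 1 0 0

Lights still on: 8

Answer: no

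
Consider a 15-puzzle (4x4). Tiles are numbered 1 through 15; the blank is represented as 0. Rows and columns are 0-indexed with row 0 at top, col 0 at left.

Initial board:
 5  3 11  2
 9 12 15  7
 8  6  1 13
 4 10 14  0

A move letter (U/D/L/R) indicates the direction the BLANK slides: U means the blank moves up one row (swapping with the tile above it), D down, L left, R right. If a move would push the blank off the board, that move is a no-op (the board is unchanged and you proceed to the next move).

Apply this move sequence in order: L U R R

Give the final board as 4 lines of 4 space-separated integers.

After move 1 (L):
 5  3 11  2
 9 12 15  7
 8  6  1 13
 4 10  0 14

After move 2 (U):
 5  3 11  2
 9 12 15  7
 8  6  0 13
 4 10  1 14

After move 3 (R):
 5  3 11  2
 9 12 15  7
 8  6 13  0
 4 10  1 14

After move 4 (R):
 5  3 11  2
 9 12 15  7
 8  6 13  0
 4 10  1 14

Answer:  5  3 11  2
 9 12 15  7
 8  6 13  0
 4 10  1 14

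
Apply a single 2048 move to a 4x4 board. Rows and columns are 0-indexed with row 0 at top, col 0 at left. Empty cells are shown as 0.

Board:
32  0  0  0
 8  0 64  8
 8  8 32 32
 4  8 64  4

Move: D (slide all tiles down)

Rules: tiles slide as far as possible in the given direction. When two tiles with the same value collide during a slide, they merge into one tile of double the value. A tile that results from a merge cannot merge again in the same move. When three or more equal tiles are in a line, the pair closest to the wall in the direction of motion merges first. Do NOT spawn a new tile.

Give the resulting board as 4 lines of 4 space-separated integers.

Answer:  0  0  0  0
32  0 64  8
16  0 32 32
 4 16 64  4

Derivation:
Slide down:
col 0: [32, 8, 8, 4] -> [0, 32, 16, 4]
col 1: [0, 0, 8, 8] -> [0, 0, 0, 16]
col 2: [0, 64, 32, 64] -> [0, 64, 32, 64]
col 3: [0, 8, 32, 4] -> [0, 8, 32, 4]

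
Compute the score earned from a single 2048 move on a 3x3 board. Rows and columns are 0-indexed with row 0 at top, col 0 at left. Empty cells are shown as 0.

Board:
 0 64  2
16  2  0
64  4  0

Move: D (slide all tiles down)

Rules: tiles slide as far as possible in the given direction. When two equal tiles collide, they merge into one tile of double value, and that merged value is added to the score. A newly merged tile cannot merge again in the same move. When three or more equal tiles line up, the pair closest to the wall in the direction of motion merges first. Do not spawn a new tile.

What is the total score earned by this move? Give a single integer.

Slide down:
col 0: [0, 16, 64] -> [0, 16, 64]  score +0 (running 0)
col 1: [64, 2, 4] -> [64, 2, 4]  score +0 (running 0)
col 2: [2, 0, 0] -> [0, 0, 2]  score +0 (running 0)
Board after move:
 0 64  0
16  2  0
64  4  2

Answer: 0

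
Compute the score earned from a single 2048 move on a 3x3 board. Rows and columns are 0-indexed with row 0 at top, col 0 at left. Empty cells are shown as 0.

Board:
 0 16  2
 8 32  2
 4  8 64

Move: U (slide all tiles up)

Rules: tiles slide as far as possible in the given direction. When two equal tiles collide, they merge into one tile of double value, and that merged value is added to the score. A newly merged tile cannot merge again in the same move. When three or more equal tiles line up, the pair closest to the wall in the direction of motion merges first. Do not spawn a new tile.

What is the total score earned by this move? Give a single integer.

Slide up:
col 0: [0, 8, 4] -> [8, 4, 0]  score +0 (running 0)
col 1: [16, 32, 8] -> [16, 32, 8]  score +0 (running 0)
col 2: [2, 2, 64] -> [4, 64, 0]  score +4 (running 4)
Board after move:
 8 16  4
 4 32 64
 0  8  0

Answer: 4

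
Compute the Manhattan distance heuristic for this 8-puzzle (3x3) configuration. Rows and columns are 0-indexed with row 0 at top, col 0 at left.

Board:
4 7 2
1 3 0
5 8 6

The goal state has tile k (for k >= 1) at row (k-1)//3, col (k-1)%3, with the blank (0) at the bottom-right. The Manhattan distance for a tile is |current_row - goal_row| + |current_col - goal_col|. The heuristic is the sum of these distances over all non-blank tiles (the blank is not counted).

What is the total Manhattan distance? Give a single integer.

Tile 4: (0,0)->(1,0) = 1
Tile 7: (0,1)->(2,0) = 3
Tile 2: (0,2)->(0,1) = 1
Tile 1: (1,0)->(0,0) = 1
Tile 3: (1,1)->(0,2) = 2
Tile 5: (2,0)->(1,1) = 2
Tile 8: (2,1)->(2,1) = 0
Tile 6: (2,2)->(1,2) = 1
Sum: 1 + 3 + 1 + 1 + 2 + 2 + 0 + 1 = 11

Answer: 11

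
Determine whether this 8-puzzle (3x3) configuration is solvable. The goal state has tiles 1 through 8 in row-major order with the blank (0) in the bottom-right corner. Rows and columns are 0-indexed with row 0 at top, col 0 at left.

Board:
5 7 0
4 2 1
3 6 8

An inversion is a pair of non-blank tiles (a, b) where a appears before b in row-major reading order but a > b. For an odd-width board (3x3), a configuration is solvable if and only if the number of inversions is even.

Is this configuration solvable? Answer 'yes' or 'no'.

Inversions (pairs i<j in row-major order where tile[i] > tile[j] > 0): 13
13 is odd, so the puzzle is not solvable.

Answer: no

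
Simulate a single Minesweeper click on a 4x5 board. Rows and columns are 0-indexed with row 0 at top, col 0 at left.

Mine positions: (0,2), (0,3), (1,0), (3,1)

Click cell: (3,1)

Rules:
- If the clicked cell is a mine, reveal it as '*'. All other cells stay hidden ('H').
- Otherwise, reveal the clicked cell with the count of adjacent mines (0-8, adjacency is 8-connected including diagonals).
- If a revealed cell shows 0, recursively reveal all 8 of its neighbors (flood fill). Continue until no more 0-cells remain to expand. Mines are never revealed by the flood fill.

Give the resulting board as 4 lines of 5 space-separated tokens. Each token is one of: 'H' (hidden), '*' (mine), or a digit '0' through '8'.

H H H H H
H H H H H
H H H H H
H * H H H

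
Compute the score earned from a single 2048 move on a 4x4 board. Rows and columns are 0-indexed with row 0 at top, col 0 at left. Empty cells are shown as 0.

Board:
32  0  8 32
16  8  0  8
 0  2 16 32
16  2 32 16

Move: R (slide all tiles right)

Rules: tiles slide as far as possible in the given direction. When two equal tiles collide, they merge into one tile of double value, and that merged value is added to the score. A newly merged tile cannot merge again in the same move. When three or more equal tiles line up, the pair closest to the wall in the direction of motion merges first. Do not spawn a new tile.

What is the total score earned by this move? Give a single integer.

Answer: 16

Derivation:
Slide right:
row 0: [32, 0, 8, 32] -> [0, 32, 8, 32]  score +0 (running 0)
row 1: [16, 8, 0, 8] -> [0, 0, 16, 16]  score +16 (running 16)
row 2: [0, 2, 16, 32] -> [0, 2, 16, 32]  score +0 (running 16)
row 3: [16, 2, 32, 16] -> [16, 2, 32, 16]  score +0 (running 16)
Board after move:
 0 32  8 32
 0  0 16 16
 0  2 16 32
16  2 32 16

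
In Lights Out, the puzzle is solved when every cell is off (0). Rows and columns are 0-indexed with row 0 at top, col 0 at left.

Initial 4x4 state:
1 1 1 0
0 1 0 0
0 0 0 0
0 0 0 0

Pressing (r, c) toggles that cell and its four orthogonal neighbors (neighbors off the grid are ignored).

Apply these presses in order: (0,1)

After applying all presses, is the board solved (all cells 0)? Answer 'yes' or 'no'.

After press 1 at (0,1):
0 0 0 0
0 0 0 0
0 0 0 0
0 0 0 0

Lights still on: 0

Answer: yes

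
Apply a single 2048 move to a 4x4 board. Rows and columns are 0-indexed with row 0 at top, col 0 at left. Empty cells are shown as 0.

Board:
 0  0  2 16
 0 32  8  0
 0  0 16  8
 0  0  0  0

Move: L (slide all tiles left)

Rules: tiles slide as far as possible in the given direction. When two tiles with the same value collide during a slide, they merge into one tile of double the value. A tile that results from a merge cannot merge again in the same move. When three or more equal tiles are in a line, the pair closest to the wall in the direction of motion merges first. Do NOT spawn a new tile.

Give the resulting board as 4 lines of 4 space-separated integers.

Answer:  2 16  0  0
32  8  0  0
16  8  0  0
 0  0  0  0

Derivation:
Slide left:
row 0: [0, 0, 2, 16] -> [2, 16, 0, 0]
row 1: [0, 32, 8, 0] -> [32, 8, 0, 0]
row 2: [0, 0, 16, 8] -> [16, 8, 0, 0]
row 3: [0, 0, 0, 0] -> [0, 0, 0, 0]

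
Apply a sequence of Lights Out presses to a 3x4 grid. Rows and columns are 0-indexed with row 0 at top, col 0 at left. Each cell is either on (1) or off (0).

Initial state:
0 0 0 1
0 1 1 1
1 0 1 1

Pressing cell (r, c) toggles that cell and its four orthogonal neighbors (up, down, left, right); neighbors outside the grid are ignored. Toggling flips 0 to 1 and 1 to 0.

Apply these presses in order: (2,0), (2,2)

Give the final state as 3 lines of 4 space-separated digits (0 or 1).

After press 1 at (2,0):
0 0 0 1
1 1 1 1
0 1 1 1

After press 2 at (2,2):
0 0 0 1
1 1 0 1
0 0 0 0

Answer: 0 0 0 1
1 1 0 1
0 0 0 0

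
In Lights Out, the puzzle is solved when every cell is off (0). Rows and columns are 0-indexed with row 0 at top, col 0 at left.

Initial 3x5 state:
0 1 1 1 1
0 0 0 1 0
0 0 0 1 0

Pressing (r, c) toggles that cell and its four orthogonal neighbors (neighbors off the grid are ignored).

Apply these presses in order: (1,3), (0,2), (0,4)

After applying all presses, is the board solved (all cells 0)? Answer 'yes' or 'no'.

Answer: yes

Derivation:
After press 1 at (1,3):
0 1 1 0 1
0 0 1 0 1
0 0 0 0 0

After press 2 at (0,2):
0 0 0 1 1
0 0 0 0 1
0 0 0 0 0

After press 3 at (0,4):
0 0 0 0 0
0 0 0 0 0
0 0 0 0 0

Lights still on: 0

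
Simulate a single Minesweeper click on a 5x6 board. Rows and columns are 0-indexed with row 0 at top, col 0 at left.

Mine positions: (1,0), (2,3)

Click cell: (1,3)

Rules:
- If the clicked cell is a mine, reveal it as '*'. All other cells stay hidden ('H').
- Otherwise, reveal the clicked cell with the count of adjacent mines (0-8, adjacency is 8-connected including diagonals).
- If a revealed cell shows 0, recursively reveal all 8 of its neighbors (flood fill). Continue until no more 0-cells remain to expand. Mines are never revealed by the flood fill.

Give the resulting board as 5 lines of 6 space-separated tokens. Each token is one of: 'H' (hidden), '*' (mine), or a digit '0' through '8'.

H H H H H H
H H H 1 H H
H H H H H H
H H H H H H
H H H H H H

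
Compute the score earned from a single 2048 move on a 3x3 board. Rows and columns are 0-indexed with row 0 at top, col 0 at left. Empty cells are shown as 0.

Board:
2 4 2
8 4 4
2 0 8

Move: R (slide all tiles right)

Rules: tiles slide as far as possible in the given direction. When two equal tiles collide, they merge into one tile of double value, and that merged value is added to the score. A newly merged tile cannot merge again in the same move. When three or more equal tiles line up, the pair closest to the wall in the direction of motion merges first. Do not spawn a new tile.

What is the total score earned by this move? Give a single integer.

Answer: 8

Derivation:
Slide right:
row 0: [2, 4, 2] -> [2, 4, 2]  score +0 (running 0)
row 1: [8, 4, 4] -> [0, 8, 8]  score +8 (running 8)
row 2: [2, 0, 8] -> [0, 2, 8]  score +0 (running 8)
Board after move:
2 4 2
0 8 8
0 2 8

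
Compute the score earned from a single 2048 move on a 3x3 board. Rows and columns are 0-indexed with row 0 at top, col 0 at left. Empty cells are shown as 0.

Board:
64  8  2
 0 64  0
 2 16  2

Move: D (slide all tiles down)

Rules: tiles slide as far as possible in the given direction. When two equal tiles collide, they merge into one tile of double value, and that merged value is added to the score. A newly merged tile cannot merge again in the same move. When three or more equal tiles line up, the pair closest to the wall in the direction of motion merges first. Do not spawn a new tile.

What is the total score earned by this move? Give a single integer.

Answer: 4

Derivation:
Slide down:
col 0: [64, 0, 2] -> [0, 64, 2]  score +0 (running 0)
col 1: [8, 64, 16] -> [8, 64, 16]  score +0 (running 0)
col 2: [2, 0, 2] -> [0, 0, 4]  score +4 (running 4)
Board after move:
 0  8  0
64 64  0
 2 16  4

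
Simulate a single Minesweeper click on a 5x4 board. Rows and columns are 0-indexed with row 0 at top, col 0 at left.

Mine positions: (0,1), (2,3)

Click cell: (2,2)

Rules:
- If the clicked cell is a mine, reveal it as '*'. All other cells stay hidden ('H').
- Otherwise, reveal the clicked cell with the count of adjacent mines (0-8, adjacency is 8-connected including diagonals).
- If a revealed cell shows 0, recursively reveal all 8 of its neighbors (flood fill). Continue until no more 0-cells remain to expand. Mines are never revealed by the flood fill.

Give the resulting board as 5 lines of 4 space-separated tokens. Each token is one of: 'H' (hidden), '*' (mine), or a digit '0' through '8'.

H H H H
H H H H
H H 1 H
H H H H
H H H H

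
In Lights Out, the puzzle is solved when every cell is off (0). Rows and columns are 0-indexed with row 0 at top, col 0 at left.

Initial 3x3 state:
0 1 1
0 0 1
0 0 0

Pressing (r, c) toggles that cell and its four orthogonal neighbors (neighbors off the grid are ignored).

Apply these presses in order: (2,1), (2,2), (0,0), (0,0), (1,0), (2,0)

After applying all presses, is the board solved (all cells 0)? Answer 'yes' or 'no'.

After press 1 at (2,1):
0 1 1
0 1 1
1 1 1

After press 2 at (2,2):
0 1 1
0 1 0
1 0 0

After press 3 at (0,0):
1 0 1
1 1 0
1 0 0

After press 4 at (0,0):
0 1 1
0 1 0
1 0 0

After press 5 at (1,0):
1 1 1
1 0 0
0 0 0

After press 6 at (2,0):
1 1 1
0 0 0
1 1 0

Lights still on: 5

Answer: no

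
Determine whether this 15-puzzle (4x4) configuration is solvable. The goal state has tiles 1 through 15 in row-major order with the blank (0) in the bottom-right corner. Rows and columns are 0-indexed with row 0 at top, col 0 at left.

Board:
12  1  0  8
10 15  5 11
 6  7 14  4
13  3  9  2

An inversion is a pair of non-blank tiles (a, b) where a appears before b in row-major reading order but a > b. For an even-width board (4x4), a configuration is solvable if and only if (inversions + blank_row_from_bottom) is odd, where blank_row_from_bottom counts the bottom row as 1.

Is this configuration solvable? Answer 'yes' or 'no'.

Answer: yes

Derivation:
Inversions: 61
Blank is in row 0 (0-indexed from top), which is row 4 counting from the bottom (bottom = 1).
61 + 4 = 65, which is odd, so the puzzle is solvable.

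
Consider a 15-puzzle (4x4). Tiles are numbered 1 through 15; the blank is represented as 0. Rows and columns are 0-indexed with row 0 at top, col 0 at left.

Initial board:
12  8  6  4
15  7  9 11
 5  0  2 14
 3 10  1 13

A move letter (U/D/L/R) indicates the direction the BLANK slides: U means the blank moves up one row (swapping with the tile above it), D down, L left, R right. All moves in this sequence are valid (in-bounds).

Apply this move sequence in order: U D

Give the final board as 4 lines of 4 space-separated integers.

After move 1 (U):
12  8  6  4
15  0  9 11
 5  7  2 14
 3 10  1 13

After move 2 (D):
12  8  6  4
15  7  9 11
 5  0  2 14
 3 10  1 13

Answer: 12  8  6  4
15  7  9 11
 5  0  2 14
 3 10  1 13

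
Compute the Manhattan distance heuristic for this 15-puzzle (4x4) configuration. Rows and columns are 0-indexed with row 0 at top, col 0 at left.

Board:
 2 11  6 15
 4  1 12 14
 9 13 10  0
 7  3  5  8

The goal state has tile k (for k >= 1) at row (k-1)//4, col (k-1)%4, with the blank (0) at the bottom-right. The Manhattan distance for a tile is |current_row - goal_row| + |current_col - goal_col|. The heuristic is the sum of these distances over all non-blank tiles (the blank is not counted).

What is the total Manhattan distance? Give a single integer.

Tile 2: at (0,0), goal (0,1), distance |0-0|+|0-1| = 1
Tile 11: at (0,1), goal (2,2), distance |0-2|+|1-2| = 3
Tile 6: at (0,2), goal (1,1), distance |0-1|+|2-1| = 2
Tile 15: at (0,3), goal (3,2), distance |0-3|+|3-2| = 4
Tile 4: at (1,0), goal (0,3), distance |1-0|+|0-3| = 4
Tile 1: at (1,1), goal (0,0), distance |1-0|+|1-0| = 2
Tile 12: at (1,2), goal (2,3), distance |1-2|+|2-3| = 2
Tile 14: at (1,3), goal (3,1), distance |1-3|+|3-1| = 4
Tile 9: at (2,0), goal (2,0), distance |2-2|+|0-0| = 0
Tile 13: at (2,1), goal (3,0), distance |2-3|+|1-0| = 2
Tile 10: at (2,2), goal (2,1), distance |2-2|+|2-1| = 1
Tile 7: at (3,0), goal (1,2), distance |3-1|+|0-2| = 4
Tile 3: at (3,1), goal (0,2), distance |3-0|+|1-2| = 4
Tile 5: at (3,2), goal (1,0), distance |3-1|+|2-0| = 4
Tile 8: at (3,3), goal (1,3), distance |3-1|+|3-3| = 2
Sum: 1 + 3 + 2 + 4 + 4 + 2 + 2 + 4 + 0 + 2 + 1 + 4 + 4 + 4 + 2 = 39

Answer: 39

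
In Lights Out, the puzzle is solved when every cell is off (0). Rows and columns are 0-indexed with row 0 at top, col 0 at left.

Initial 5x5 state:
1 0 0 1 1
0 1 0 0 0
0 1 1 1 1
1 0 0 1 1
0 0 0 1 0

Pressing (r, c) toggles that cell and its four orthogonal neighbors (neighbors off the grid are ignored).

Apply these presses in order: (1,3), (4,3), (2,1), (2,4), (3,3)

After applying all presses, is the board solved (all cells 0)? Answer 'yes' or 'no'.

Answer: no

Derivation:
After press 1 at (1,3):
1 0 0 0 1
0 1 1 1 1
0 1 1 0 1
1 0 0 1 1
0 0 0 1 0

After press 2 at (4,3):
1 0 0 0 1
0 1 1 1 1
0 1 1 0 1
1 0 0 0 1
0 0 1 0 1

After press 3 at (2,1):
1 0 0 0 1
0 0 1 1 1
1 0 0 0 1
1 1 0 0 1
0 0 1 0 1

After press 4 at (2,4):
1 0 0 0 1
0 0 1 1 0
1 0 0 1 0
1 1 0 0 0
0 0 1 0 1

After press 5 at (3,3):
1 0 0 0 1
0 0 1 1 0
1 0 0 0 0
1 1 1 1 1
0 0 1 1 1

Lights still on: 13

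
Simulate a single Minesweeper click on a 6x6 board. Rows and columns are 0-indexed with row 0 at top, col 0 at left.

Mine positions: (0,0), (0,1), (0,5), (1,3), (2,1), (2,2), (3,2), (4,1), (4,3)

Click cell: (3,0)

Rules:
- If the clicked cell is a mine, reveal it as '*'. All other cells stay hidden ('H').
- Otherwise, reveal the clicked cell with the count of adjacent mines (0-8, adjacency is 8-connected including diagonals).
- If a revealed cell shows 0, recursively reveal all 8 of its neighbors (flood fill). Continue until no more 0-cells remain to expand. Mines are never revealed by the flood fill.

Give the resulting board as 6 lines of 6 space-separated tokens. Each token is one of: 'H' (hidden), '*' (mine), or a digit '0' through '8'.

H H H H H H
H H H H H H
H H H H H H
2 H H H H H
H H H H H H
H H H H H H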